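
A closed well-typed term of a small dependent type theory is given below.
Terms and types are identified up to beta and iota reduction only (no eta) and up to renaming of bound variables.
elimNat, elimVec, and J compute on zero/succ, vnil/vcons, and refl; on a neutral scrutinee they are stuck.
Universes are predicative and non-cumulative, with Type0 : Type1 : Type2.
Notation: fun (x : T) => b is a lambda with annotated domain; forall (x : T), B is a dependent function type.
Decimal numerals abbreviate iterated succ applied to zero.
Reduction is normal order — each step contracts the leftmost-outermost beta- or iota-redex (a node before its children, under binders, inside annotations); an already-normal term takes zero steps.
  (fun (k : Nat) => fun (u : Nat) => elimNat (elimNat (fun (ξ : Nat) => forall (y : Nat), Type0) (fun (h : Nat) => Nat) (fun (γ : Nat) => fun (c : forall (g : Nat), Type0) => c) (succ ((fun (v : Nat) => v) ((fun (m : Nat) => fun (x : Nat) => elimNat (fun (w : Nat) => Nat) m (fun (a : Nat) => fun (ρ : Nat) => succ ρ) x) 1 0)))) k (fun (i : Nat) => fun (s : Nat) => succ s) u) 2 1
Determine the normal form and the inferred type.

reduced normal form:
  3
inferred type:
  Nat


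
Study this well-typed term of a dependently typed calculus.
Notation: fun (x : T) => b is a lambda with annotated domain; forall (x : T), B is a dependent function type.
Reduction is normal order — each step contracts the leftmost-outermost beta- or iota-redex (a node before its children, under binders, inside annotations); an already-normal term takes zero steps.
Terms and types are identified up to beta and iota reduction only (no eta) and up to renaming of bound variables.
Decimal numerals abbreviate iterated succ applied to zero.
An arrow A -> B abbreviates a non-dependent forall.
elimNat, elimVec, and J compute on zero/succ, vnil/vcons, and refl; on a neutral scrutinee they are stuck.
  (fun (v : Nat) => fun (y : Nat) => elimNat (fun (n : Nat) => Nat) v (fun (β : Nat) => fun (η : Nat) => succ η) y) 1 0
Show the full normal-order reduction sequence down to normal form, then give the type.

normal-order reduction sequence:
  (fun (v : Nat) => fun (y : Nat) => elimNat (fun (n : Nat) => Nat) v (fun (β : Nat) => fun (η : Nat) => succ η) y) 1 0
  ~> (fun (v : Nat) => elimNat (fun (y : Nat) => Nat) 1 (fun (n : Nat) => fun (β : Nat) => succ β) v) 0
  ~> elimNat (fun (v : Nat) => Nat) 1 (fun (y : Nat) => fun (n : Nat) => succ n) 0
  ~> 1
inferred type:
  Nat


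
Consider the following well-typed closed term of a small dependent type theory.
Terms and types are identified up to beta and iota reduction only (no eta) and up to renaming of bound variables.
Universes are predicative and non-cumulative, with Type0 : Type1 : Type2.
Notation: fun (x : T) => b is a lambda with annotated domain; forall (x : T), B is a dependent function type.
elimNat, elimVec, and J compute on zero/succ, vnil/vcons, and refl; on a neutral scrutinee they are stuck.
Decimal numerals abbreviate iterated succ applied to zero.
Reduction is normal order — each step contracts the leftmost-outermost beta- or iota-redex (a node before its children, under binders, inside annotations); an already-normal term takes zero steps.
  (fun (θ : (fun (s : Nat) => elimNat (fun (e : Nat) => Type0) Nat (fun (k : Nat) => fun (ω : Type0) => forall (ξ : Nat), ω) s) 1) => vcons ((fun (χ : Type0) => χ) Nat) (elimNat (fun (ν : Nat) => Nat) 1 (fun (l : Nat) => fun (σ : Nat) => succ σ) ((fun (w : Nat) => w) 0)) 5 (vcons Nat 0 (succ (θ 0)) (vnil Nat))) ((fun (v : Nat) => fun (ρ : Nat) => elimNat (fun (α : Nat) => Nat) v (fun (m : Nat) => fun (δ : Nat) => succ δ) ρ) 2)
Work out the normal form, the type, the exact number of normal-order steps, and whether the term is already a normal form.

resulting normal form:
  vcons Nat 1 5 (vcons Nat 0 3 (vnil Nat))
the term's type:
  Vec Nat 2
reduction steps (normal order): 7
already normal: no
first redex: a beta-redex


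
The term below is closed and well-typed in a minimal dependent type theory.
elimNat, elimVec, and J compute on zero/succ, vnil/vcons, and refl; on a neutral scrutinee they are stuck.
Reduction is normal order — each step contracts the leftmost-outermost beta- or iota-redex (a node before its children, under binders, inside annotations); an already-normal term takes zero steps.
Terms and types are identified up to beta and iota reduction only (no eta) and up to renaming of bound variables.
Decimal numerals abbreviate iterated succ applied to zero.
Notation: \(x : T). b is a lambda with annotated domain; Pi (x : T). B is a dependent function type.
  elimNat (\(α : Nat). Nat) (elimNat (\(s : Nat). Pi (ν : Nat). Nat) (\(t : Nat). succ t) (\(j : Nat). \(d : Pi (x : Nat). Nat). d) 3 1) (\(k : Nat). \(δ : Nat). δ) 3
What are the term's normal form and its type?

resulting normal form:
  2
the term's type:
  Nat
observation: reduction starts at an elimNat iota-redex, and 21 normal-order steps reach the normal form.


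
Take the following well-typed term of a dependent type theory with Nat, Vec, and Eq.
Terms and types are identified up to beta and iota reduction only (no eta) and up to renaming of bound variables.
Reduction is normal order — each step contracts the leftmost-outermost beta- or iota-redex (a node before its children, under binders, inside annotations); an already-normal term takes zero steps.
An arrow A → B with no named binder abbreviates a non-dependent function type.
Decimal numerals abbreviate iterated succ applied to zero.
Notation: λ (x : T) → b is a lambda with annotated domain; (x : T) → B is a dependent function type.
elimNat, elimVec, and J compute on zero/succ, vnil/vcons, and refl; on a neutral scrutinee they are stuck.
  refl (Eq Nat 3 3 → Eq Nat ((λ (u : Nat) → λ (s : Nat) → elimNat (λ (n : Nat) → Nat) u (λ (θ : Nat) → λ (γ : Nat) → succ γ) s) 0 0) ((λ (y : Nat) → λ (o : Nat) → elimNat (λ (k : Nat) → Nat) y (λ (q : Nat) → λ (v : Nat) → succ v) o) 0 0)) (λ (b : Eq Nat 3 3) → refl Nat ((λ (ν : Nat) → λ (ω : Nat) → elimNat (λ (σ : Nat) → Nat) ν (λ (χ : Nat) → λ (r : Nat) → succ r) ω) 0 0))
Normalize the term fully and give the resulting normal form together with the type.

reduced normal form:
  refl (Eq Nat 3 3 → Eq Nat 0 0) (λ (u : Eq Nat 3 3) → refl Nat 0)
the term's type:
  Eq (Eq Nat 3 3 → Eq Nat 0 0) (λ (u : Eq Nat 3 3) → refl Nat 0) (λ (s : Eq Nat 3 3) → refl Nat 0)


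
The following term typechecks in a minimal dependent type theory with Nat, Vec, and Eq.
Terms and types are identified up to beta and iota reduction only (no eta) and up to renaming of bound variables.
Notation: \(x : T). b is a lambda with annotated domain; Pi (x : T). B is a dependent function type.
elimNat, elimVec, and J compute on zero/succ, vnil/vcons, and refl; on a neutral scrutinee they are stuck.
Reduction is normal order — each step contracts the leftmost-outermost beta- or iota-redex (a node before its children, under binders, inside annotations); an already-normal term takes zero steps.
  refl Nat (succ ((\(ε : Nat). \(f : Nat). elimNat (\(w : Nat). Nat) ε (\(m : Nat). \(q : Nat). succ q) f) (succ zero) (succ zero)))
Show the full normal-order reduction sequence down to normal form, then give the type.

normal-order reduction sequence:
  refl Nat (succ ((\(ε : Nat). \(f : Nat). elimNat (\(w : Nat). Nat) ε (\(m : Nat). \(q : Nat). succ q) f) (succ zero) (succ zero)))
  ~> refl Nat (succ ((\(ε : Nat). elimNat (\(f : Nat). Nat) (succ zero) (\(w : Nat). \(m : Nat). succ m) ε) (succ zero)))
  ~> refl Nat (succ (elimNat (\(ε : Nat). Nat) (succ zero) (\(f : Nat). \(w : Nat). succ w) (succ zero)))
  ~> refl Nat (succ ((\(ε : Nat). \(f : Nat). succ f) zero (elimNat (\(w : Nat). Nat) (succ zero) (\(m : Nat). \(q : Nat). succ q) zero)))
  ~> refl Nat (succ ((\(ε : Nat). succ ε) (elimNat (\(f : Nat). Nat) (succ zero) (\(w : Nat). \(m : Nat). succ m) zero)))
  ~> refl Nat (succ (succ (elimNat (\(ε : Nat). Nat) (succ zero) (\(f : Nat). \(w : Nat). succ w) zero)))
  ~> refl Nat (succ (succ (succ zero)))
type:
  Eq Nat (succ (succ (succ zero))) (succ (succ (succ zero)))


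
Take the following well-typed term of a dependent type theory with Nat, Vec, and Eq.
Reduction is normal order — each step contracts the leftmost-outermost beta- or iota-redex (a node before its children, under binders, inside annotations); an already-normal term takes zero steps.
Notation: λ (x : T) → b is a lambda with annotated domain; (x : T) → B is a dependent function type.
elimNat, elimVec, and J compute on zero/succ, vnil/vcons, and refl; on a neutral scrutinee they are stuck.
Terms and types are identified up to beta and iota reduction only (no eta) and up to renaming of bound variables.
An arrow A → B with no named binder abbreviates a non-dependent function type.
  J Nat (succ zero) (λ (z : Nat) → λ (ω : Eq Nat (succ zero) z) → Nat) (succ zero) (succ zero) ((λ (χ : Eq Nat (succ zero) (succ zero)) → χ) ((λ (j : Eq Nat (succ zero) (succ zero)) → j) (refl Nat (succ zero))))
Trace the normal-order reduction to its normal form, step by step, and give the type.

reduction (normal order):
  J Nat (succ zero) (λ (z : Nat) → λ (ω : Eq Nat (succ zero) z) → Nat) (succ zero) (succ zero) ((λ (χ : Eq Nat (succ zero) (succ zero)) → χ) ((λ (j : Eq Nat (succ zero) (succ zero)) → j) (refl Nat (succ zero))))
  ~> J Nat (succ zero) (λ (z : Nat) → λ (ω : Eq Nat (succ zero) z) → Nat) (succ zero) (succ zero) ((λ (χ : Eq Nat (succ zero) (succ zero)) → χ) (refl Nat (succ zero)))
  ~> J Nat (succ zero) (λ (z : Nat) → λ (ω : Eq Nat (succ zero) z) → Nat) (succ zero) (succ zero) (refl Nat (succ zero))
  ~> succ zero
the term's type:
  Nat


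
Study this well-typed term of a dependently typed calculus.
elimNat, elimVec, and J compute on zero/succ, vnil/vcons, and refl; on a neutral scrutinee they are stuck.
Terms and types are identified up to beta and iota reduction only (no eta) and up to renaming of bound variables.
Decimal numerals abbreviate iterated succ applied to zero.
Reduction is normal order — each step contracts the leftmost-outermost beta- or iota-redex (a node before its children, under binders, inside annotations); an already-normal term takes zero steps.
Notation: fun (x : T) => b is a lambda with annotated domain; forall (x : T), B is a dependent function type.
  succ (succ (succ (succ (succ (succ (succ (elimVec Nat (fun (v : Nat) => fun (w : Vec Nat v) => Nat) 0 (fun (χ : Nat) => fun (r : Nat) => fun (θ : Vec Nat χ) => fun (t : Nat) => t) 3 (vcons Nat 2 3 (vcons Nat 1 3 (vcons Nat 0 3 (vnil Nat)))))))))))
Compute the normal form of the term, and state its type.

resulting normal form:
  7
inferred type:
  Nat
observation: contracting an elimVec iota-redex first, the term normalizes in 16 steps.


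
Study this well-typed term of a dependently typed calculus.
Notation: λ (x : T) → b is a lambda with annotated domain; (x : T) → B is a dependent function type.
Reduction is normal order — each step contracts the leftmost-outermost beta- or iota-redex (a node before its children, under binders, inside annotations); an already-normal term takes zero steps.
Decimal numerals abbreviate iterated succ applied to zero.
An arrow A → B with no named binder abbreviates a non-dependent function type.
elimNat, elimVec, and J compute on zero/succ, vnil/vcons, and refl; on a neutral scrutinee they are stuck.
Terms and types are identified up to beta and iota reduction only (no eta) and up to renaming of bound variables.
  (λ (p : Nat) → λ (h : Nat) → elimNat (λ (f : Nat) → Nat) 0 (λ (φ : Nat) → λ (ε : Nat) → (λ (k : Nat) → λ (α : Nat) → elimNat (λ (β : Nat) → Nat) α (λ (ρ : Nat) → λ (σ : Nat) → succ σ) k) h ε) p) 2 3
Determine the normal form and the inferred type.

reduced normal form:
  6
type:
  Nat
observation: 33 normal-order steps separate the term from its normal form.


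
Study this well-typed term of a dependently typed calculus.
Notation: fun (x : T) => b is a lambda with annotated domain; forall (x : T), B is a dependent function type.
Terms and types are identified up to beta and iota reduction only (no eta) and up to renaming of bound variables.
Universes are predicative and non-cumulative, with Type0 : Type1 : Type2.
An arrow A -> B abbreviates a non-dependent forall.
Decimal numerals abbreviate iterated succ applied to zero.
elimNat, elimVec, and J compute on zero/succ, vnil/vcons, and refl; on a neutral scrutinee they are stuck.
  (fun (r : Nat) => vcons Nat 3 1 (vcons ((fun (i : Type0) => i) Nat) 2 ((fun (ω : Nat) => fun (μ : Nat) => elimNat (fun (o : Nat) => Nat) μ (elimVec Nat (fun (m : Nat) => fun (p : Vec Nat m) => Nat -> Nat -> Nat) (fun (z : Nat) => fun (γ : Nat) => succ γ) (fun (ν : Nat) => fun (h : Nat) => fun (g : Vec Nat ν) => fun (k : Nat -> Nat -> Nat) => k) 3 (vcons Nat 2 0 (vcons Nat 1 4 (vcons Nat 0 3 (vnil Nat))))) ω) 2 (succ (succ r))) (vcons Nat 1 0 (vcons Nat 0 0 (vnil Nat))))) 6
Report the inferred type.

type:
  Vec Nat 4


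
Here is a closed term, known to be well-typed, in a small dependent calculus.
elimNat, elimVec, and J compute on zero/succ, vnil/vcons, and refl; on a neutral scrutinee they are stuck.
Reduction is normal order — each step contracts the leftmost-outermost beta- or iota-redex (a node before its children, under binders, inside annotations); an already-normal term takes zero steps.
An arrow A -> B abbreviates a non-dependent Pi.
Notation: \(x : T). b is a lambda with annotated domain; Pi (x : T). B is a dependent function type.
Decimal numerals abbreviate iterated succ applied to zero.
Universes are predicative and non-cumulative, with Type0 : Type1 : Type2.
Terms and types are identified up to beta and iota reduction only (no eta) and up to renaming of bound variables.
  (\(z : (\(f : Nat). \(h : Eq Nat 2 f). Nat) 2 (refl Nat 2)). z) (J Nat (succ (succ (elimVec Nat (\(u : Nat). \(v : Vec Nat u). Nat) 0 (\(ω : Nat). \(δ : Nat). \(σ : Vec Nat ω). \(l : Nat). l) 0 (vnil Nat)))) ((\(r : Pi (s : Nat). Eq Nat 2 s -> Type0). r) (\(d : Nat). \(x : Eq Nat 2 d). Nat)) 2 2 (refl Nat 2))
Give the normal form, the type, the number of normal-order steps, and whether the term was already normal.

reduced normal form:
  2
type:
  Nat
reduction steps (normal order): 2
already normal: no
first redex: a beta-redex


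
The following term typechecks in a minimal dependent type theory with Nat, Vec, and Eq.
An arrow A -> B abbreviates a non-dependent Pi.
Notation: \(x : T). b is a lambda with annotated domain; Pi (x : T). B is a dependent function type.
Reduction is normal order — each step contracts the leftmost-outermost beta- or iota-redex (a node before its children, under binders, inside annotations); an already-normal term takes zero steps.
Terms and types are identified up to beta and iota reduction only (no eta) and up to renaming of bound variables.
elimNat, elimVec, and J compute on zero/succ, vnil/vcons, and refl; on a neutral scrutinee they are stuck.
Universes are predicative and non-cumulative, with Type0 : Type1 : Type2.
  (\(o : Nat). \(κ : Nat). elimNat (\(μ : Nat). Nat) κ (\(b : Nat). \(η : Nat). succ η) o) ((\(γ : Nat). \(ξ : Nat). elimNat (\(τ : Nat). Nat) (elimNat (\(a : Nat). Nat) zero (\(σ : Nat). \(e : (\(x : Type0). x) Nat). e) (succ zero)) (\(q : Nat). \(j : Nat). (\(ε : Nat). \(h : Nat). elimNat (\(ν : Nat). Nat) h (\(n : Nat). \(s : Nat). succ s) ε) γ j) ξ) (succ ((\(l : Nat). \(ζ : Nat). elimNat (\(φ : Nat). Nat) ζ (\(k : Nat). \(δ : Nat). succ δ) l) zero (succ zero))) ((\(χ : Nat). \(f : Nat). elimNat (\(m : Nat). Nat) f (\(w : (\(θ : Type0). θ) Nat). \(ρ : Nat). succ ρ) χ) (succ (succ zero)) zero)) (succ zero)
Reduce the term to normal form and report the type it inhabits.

normal form:
  succ (succ (succ (succ (succ zero))))
type:
  Nat


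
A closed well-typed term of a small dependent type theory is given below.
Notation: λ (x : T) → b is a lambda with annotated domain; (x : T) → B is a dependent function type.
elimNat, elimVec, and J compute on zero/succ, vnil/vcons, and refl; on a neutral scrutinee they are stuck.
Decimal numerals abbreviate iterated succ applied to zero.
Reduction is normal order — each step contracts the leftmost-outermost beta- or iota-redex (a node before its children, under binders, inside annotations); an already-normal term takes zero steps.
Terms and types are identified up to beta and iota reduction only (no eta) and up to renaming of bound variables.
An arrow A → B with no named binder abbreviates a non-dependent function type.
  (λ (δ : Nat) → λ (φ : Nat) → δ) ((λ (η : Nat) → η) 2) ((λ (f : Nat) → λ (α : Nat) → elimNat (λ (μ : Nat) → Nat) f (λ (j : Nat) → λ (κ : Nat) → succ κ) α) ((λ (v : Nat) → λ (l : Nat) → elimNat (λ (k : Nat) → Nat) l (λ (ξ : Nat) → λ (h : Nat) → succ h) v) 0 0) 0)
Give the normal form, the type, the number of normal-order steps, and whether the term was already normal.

resulting normal form:
  2
the term's type:
  Nat
steps to reach normal form (normal order): 3
term was already normal: no
first redex: a beta-redex


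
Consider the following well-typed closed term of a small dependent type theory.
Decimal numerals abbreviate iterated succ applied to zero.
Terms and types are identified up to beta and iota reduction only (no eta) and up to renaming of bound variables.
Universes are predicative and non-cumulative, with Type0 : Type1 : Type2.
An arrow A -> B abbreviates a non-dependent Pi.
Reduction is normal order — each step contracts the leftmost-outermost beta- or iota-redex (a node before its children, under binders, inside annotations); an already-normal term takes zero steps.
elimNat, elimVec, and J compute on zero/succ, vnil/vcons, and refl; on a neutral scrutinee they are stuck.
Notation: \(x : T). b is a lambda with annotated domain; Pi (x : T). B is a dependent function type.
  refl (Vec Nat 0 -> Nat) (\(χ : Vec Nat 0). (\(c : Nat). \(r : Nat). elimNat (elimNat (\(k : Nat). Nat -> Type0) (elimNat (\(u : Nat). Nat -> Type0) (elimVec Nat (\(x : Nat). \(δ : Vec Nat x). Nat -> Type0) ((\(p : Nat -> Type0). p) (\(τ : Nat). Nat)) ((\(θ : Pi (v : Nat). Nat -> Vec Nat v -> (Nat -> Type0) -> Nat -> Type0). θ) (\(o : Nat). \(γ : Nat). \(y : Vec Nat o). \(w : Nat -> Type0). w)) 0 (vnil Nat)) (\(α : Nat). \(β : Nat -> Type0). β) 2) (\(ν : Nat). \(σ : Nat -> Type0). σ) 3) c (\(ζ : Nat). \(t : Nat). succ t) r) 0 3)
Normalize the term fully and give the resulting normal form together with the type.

resulting normal form:
  refl (Vec Nat 0 -> Nat) (\(χ : Vec Nat 0). 3)
the term's type:
  Eq (Vec Nat 0 -> Nat) (\(χ : Vec Nat 0). 3) (\(c : Vec Nat 0). 3)


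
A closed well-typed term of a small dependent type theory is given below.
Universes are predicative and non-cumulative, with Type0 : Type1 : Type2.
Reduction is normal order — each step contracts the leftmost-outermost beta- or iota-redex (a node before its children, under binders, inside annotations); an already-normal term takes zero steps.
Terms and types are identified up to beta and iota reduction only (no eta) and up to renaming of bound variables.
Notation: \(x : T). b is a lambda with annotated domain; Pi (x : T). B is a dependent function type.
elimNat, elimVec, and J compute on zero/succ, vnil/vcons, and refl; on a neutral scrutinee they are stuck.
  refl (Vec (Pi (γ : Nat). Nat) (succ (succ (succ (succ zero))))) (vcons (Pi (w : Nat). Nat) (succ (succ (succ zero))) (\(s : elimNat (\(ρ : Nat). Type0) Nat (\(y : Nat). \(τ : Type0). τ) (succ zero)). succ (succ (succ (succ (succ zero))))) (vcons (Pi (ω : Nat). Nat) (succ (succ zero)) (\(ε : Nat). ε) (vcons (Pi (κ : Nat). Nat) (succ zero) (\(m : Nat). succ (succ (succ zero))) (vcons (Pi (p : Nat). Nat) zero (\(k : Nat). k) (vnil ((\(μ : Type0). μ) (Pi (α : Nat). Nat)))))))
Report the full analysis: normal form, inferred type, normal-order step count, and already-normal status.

reduced normal form:
  refl (Vec (Pi (γ : Nat). Nat) (succ (succ (succ (succ zero))))) (vcons (Pi (w : Nat). Nat) (succ (succ (succ zero))) (\(s : Nat). succ (succ (succ (succ (succ zero))))) (vcons (Pi (ρ : Nat). Nat) (succ (succ zero)) (\(y : Nat). y) (vcons (Pi (τ : Nat). Nat) (succ zero) (\(ω : Nat). succ (succ (succ zero))) (vcons (Pi (ε : Nat). Nat) zero (\(κ : Nat). κ) (vnil (Pi (m : Nat). Nat))))))
the term's type:
  Eq (Vec (Pi (γ : Nat). Nat) (succ (succ (succ (succ zero))))) (vcons (Pi (w : Nat). Nat) (succ (succ (succ zero))) (\(s : Nat). succ (succ (succ (succ (succ zero))))) (vcons (Pi (ρ : Nat). Nat) (succ (succ zero)) (\(y : Nat). y) (vcons (Pi (τ : Nat). Nat) (succ zero) (\(ω : Nat). succ (succ (succ zero))) (vcons (Pi (ε : Nat). Nat) zero (\(κ : Nat). κ) (vnil (Pi (m : Nat). Nat)))))) (vcons (Pi (p : Nat). Nat) (succ (succ (succ zero))) (\(k : Nat). succ (succ (succ (succ (succ zero))))) (vcons (Pi (μ : Nat). Nat) (succ (succ zero)) (\(α : Nat). α) (vcons (Pi (g : Nat). Nat) (succ zero) (\(c : Nat). succ (succ (succ zero))) (vcons (Pi (v : Nat). Nat) zero (\(r : Nat). r) (vnil (Pi (δ : Nat). Nat))))))
reduction steps (normal order): 5
term was already normal: no
first contracted redex: an elimNat iota-redex


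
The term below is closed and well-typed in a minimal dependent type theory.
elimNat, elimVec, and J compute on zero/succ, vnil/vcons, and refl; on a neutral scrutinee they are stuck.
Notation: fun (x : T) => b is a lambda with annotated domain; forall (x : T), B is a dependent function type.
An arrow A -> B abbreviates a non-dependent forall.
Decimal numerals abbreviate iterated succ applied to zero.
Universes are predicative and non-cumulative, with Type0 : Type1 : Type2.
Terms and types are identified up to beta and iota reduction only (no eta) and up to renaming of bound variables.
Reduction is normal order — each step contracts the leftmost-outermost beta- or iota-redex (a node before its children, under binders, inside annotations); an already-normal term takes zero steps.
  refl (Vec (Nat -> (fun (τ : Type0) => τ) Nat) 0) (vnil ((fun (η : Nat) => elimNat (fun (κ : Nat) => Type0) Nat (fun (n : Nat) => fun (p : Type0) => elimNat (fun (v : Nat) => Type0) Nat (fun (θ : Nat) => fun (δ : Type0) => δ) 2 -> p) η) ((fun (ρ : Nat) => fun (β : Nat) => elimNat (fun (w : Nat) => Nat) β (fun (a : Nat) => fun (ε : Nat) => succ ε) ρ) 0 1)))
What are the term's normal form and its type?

resulting normal form:
  refl (Vec (Nat -> Nat) 0) (vnil (Nat -> Nat))
inferred type:
  Eq (Vec (Nat -> Nat) 0) (vnil (Nat -> Nat)) (vnil (Nat -> Nat))


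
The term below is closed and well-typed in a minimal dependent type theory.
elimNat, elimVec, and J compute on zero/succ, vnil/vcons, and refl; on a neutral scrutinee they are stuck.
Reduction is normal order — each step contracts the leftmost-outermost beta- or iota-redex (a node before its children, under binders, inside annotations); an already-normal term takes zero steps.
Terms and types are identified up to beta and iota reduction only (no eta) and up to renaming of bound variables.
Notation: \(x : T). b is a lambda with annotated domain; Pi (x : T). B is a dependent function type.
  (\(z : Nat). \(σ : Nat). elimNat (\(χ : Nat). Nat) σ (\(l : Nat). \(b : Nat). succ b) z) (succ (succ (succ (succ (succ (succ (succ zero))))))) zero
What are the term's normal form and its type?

resulting normal form:
  succ (succ (succ (succ (succ (succ (succ zero))))))
inferred type:
  Nat


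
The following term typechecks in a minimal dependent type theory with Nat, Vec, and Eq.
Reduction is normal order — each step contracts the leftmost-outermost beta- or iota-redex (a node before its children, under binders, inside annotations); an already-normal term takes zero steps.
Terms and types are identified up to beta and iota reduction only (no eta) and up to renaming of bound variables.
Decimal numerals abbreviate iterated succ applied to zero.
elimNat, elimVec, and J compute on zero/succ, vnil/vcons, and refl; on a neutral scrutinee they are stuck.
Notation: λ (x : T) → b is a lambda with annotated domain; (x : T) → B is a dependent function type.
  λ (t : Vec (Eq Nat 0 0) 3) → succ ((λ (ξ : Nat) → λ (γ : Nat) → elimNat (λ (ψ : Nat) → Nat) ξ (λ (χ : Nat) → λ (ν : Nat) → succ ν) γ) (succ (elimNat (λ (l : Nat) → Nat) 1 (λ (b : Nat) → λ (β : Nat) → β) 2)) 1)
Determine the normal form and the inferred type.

resulting normal form:
  λ (t : Vec (Eq Nat 0 0) 3) → 4
the term's type:
  (t : Vec (Eq Nat 0 0) 3) → Nat


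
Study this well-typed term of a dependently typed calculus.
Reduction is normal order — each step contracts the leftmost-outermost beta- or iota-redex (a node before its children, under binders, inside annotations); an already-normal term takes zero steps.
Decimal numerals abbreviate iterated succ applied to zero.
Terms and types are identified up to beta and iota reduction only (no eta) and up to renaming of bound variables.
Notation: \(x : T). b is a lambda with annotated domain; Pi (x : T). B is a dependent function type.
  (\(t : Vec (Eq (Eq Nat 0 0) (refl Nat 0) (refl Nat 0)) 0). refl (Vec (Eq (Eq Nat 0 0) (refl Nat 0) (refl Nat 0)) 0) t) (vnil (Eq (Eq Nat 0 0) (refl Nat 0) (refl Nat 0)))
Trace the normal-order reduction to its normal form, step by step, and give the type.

reduction (normal order):
  (\(t : Vec (Eq (Eq Nat 0 0) (refl Nat 0) (refl Nat 0)) 0). refl (Vec (Eq (Eq Nat 0 0) (refl Nat 0) (refl Nat 0)) 0) t) (vnil (Eq (Eq Nat 0 0) (refl Nat 0) (refl Nat 0)))
  ~> refl (Vec (Eq (Eq Nat 0 0) (refl Nat 0) (refl Nat 0)) 0) (vnil (Eq (Eq Nat 0 0) (refl Nat 0) (refl Nat 0)))
type:
  Eq (Vec (Eq (Eq Nat 0 0) (refl Nat 0) (refl Nat 0)) 0) (vnil (Eq (Eq Nat 0 0) (refl Nat 0) (refl Nat 0))) (vnil (Eq (Eq Nat 0 0) (refl Nat 0) (refl Nat 0)))


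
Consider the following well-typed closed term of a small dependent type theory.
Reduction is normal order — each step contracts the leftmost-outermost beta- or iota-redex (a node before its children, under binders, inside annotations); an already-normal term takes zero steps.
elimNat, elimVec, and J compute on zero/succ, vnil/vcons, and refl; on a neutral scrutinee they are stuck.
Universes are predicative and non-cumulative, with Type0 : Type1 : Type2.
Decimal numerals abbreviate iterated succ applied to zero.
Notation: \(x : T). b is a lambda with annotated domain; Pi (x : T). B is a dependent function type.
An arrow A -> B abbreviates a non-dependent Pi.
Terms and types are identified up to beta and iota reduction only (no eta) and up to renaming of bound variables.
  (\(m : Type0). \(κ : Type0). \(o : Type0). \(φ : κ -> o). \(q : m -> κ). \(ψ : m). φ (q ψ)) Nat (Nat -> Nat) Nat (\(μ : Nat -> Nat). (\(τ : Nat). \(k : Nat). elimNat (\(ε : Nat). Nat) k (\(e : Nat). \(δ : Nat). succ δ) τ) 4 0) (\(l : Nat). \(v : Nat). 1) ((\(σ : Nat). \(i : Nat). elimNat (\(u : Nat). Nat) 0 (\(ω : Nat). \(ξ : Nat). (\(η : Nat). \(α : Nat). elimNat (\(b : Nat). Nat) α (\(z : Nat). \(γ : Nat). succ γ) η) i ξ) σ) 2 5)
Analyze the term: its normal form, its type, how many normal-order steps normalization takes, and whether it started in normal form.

reduced normal form:
  4
inferred type:
  Nat
reduction steps (normal order): 22
started in normal form: no
first redex: a beta-redex


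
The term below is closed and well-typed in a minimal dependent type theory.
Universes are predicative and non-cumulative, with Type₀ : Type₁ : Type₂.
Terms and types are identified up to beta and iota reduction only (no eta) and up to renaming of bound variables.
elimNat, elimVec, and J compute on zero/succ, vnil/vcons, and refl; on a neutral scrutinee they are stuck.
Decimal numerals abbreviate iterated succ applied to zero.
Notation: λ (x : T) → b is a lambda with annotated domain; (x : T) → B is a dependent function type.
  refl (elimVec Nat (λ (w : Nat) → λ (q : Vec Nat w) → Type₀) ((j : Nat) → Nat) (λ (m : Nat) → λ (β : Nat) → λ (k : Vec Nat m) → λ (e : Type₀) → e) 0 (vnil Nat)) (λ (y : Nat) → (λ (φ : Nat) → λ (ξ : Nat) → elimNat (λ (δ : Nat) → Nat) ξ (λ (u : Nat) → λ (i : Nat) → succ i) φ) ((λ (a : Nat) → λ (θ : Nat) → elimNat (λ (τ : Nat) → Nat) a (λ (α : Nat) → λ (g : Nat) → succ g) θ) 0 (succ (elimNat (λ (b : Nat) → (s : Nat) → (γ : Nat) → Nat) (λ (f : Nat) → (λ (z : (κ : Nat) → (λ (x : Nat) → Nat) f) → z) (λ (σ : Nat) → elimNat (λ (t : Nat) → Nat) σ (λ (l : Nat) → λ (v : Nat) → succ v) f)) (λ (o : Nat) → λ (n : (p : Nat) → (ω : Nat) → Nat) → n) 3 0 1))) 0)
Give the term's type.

the term's type:
  Eq ((w : Nat) → Nat) (λ (q : Nat) → 2) (λ (j : Nat) → 2)


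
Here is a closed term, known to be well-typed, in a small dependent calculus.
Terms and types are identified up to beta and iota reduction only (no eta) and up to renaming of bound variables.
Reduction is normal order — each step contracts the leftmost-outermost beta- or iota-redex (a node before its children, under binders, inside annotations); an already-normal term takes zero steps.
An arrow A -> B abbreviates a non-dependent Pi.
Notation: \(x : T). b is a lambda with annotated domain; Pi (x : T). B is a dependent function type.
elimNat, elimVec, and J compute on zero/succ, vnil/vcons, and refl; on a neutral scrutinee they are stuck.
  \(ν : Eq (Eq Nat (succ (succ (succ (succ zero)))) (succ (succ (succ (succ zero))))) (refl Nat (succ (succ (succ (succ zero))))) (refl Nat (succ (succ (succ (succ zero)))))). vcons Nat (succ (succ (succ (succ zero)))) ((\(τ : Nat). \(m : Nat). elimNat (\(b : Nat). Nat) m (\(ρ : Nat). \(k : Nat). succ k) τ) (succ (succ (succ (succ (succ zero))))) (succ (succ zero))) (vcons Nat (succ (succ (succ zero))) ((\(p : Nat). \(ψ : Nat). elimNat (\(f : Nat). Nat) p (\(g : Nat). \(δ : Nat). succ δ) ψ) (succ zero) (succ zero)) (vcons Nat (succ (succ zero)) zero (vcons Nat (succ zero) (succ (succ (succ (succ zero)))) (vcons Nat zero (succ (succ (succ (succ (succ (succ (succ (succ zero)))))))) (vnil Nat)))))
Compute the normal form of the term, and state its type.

reduced normal form:
  \(ν : Eq (Eq Nat (succ (succ (succ (succ zero)))) (succ (succ (succ (succ zero))))) (refl Nat (succ (succ (succ (succ zero))))) (refl Nat (succ (succ (succ (succ zero)))))). vcons Nat (succ (succ (succ (succ zero)))) (succ (succ (succ (succ (succ (succ (succ zero))))))) (vcons Nat (succ (succ (succ zero))) (succ (succ zero)) (vcons Nat (succ (succ zero)) zero (vcons Nat (succ zero) (succ (succ (succ (succ zero)))) (vcons Nat zero (succ (succ (succ (succ (succ (succ (succ (succ zero)))))))) (vnil Nat)))))
type:
  Eq (Eq Nat (succ (succ (succ (succ zero)))) (succ (succ (succ (succ zero))))) (refl Nat (succ (succ (succ (succ zero))))) (refl Nat (succ (succ (succ (succ zero))))) -> Vec Nat (succ (succ (succ (succ (succ zero)))))
observation: the first redex contracted is a beta-redex; the normal form is reached in 24 normal-order steps.


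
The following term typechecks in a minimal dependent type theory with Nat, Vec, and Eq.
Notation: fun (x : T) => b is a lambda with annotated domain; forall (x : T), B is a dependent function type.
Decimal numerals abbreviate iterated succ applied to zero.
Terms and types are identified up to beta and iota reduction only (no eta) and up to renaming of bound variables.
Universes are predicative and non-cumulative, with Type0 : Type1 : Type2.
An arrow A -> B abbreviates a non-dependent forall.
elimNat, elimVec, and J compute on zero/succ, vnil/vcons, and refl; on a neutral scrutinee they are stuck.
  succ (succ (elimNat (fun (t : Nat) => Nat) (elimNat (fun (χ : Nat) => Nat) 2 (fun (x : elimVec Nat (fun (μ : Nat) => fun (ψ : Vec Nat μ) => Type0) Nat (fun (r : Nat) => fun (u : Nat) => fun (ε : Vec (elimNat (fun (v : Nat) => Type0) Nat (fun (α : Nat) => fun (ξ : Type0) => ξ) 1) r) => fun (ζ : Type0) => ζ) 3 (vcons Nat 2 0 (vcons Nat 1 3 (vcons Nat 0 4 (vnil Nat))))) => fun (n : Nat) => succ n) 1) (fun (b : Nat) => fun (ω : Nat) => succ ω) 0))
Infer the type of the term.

type:
  Nat


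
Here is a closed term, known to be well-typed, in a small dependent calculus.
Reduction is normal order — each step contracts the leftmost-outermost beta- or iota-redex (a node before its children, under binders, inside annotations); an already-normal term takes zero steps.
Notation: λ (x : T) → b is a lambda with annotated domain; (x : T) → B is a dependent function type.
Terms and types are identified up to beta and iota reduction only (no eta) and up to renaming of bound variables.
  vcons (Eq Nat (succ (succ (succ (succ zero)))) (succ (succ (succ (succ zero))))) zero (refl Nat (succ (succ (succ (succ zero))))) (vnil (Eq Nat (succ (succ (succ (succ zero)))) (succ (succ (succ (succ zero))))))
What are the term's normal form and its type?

normal form:
  vcons (Eq Nat (succ (succ (succ (succ zero)))) (succ (succ (succ (succ zero))))) zero (refl Nat (succ (succ (succ (succ zero))))) (vnil (Eq Nat (succ (succ (succ (succ zero)))) (succ (succ (succ (succ zero))))))
type:
  Vec (Eq Nat (succ (succ (succ (succ zero)))) (succ (succ (succ (succ zero))))) (succ zero)
observation: the term is already in normal form.


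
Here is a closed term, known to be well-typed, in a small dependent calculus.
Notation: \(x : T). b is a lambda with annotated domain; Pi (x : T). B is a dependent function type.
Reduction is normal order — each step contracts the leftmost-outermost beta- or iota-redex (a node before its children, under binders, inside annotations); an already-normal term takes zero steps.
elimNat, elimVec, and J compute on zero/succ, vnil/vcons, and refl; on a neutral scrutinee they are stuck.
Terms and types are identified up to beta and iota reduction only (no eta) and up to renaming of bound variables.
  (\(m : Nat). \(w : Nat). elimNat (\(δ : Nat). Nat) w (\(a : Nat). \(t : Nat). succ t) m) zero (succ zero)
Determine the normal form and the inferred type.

normal form:
  succ zero
type:
  Nat


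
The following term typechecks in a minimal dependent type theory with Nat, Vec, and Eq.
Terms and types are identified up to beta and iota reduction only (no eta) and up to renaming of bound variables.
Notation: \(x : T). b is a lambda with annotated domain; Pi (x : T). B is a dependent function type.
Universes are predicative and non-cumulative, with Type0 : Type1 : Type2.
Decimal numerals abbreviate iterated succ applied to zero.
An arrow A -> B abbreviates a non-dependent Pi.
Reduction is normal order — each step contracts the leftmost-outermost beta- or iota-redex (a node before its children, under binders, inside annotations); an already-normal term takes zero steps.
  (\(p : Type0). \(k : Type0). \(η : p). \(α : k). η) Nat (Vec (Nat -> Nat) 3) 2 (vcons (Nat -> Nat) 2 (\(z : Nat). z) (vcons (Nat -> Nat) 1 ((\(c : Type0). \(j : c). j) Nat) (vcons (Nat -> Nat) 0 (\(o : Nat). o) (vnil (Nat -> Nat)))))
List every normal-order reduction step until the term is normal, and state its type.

normal-order reduction:
  (\(p : Type0). \(k : Type0). \(η : p). \(α : k). η) Nat (Vec (Nat -> Nat) 3) 2 (vcons (Nat -> Nat) 2 (\(z : Nat). z) (vcons (Nat -> Nat) 1 ((\(c : Type0). \(j : c). j) Nat) (vcons (Nat -> Nat) 0 (\(o : Nat). o) (vnil (Nat -> Nat)))))
  ~> (\(p : Type0). \(k : Nat). \(η : p). k) (Vec (Nat -> Nat) 3) 2 (vcons (Nat -> Nat) 2 (\(α : Nat). α) (vcons (Nat -> Nat) 1 ((\(z : Type0). \(c : z). c) Nat) (vcons (Nat -> Nat) 0 (\(j : Nat). j) (vnil (Nat -> Nat)))))
  ~> (\(p : Nat). \(k : Vec (Nat -> Nat) 3). p) 2 (vcons (Nat -> Nat) 2 (\(η : Nat). η) (vcons (Nat -> Nat) 1 ((\(α : Type0). \(z : α). z) Nat) (vcons (Nat -> Nat) 0 (\(c : Nat). c) (vnil (Nat -> Nat)))))
  ~> (\(p : Vec (Nat -> Nat) 3). 2) (vcons (Nat -> Nat) 2 (\(k : Nat). k) (vcons (Nat -> Nat) 1 ((\(η : Type0). \(α : η). α) Nat) (vcons (Nat -> Nat) 0 (\(z : Nat). z) (vnil (Nat -> Nat)))))
  ~> 2
inferred type:
  Nat


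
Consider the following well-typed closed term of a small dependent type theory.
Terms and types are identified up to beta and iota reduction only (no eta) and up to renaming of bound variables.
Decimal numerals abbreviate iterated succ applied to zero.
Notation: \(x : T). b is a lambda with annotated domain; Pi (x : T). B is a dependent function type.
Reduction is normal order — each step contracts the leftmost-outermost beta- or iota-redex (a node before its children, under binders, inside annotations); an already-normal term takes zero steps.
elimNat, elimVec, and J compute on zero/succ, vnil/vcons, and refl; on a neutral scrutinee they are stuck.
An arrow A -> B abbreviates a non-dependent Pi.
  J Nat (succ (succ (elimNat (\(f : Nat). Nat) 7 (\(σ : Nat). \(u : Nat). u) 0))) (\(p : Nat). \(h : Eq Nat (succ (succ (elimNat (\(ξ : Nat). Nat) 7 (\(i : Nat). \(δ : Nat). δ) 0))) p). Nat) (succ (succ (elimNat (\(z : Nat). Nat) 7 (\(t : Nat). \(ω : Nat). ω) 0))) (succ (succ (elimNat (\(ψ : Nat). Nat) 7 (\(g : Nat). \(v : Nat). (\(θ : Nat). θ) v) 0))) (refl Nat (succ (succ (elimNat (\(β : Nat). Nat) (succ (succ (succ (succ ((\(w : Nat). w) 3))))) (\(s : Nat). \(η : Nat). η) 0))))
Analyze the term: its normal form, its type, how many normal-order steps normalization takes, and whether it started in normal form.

resulting normal form:
  9
type:
  Nat
steps to reach normal form (normal order): 2
started in normal form: no
first contracted redex: a J iota-redex


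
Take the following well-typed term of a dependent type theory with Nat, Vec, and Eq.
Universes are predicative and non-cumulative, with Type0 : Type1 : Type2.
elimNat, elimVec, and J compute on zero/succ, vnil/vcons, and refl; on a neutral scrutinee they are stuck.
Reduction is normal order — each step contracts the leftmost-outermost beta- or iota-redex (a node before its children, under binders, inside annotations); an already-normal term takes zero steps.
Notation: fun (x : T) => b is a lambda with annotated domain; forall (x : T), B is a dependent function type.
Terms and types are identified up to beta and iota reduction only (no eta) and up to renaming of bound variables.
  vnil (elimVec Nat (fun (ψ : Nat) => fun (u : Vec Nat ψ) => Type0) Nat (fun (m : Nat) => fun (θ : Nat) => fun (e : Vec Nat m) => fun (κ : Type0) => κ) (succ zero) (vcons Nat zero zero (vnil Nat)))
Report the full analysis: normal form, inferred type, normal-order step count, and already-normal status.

normal form:
  vnil Nat
the term's type:
  Vec Nat zero
normal-order step count: 6
term was already normal: no
first contracted redex: an elimVec iota-redex


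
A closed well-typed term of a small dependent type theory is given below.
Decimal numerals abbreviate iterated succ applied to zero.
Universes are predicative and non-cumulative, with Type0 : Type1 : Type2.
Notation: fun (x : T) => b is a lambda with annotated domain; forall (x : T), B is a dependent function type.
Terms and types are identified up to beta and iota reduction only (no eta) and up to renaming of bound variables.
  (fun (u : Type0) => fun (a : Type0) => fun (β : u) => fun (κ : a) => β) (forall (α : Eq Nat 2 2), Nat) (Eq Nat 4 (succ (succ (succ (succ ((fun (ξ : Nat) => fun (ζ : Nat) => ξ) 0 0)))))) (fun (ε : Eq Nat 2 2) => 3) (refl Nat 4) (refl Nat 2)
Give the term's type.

inferred type:
  Nat


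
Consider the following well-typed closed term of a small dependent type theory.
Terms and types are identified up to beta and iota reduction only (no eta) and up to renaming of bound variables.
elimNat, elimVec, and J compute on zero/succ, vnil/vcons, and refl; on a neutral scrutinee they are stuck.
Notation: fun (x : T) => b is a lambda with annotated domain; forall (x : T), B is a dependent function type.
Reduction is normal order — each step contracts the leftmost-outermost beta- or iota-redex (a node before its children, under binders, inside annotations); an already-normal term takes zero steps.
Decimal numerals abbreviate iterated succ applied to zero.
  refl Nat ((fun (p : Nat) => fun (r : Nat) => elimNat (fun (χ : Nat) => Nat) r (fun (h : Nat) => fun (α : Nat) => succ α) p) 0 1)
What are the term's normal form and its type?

normal form:
  refl Nat 1
type:
  Eq Nat 1 1
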